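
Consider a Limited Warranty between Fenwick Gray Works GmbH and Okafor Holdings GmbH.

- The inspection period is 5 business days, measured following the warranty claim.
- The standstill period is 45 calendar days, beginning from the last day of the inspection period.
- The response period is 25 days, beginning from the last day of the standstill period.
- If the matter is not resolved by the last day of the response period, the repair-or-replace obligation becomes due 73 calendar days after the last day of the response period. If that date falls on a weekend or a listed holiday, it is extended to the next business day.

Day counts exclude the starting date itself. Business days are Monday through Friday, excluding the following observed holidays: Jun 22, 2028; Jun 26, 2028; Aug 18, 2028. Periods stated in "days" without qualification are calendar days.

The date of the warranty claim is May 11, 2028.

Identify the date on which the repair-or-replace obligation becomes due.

From Thursday, May 11, 2028, 5 business days (May 12, May 15, May 16, May 17, May 18, skipping weekends) brings us to Thursday, May 18, 2028, which is the last day of the inspection period.
The last day of the standstill period: May 18, 2028 + 45 days = Jul 2, 2028.
Adding 25 calendar days to Jul 2, 2028 gives Jul 27, 2028, which is the last day of the response period.
The date on which the repair-or-replace obligation becomes due: Jul 27, 2028 + 73 days = Oct 8, 2028. That falls on a Sunday, so it rolls to the next business day, Monday, Oct 9, 2028.

Oct 9, 2028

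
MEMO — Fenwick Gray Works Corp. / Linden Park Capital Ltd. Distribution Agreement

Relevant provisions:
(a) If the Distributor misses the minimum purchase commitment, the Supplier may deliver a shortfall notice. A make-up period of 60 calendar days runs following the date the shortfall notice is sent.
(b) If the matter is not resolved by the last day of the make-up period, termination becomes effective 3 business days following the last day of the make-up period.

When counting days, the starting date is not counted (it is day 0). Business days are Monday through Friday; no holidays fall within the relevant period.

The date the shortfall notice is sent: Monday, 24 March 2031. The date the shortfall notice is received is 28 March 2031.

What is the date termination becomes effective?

28 May 2031

The last day of the make-up period: 60 calendar days after 24 March 2031 is 23 May 2031.
The date termination becomes effective: 3 business days after Friday, 23 May 2031, skipping weekends — May 26, May 27, May 28 — lands on Wednesday, 28 May 2031.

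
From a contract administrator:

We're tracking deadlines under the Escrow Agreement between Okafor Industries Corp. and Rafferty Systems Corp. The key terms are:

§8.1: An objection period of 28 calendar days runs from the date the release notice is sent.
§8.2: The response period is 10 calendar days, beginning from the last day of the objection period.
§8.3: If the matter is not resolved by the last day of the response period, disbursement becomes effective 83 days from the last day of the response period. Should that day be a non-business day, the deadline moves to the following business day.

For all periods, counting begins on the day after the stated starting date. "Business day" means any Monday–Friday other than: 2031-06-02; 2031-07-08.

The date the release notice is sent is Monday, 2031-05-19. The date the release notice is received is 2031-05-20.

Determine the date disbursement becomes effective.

2031-09-17

Adding 28 calendar days to 2031-05-19 gives 2031-06-16, which is the last day of the objection period.
The last day of the response period: 2031-06-16 + 10 days = 2031-06-26.
Adding 83 calendar days to 2031-06-26 gives 2031-09-17, which is the date disbursement becomes effective. 2031-09-17 is a Wednesday and is not a listed holiday, so no roll-forward applies.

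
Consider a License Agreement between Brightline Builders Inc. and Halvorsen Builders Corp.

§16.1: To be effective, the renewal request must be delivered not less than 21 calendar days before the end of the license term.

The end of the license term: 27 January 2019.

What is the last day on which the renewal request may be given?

6 January 2019

Counting back 21 calendar days from 27 January 2019 gives 6 January 2019.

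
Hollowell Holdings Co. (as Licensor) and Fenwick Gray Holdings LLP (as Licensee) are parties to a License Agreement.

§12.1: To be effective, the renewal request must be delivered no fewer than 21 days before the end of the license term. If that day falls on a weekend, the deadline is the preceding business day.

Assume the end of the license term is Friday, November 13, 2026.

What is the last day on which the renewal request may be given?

November 13, 2026 minus 21 days is October 23, 2026. That is a Friday, so no adjustment is needed.

October 23, 2026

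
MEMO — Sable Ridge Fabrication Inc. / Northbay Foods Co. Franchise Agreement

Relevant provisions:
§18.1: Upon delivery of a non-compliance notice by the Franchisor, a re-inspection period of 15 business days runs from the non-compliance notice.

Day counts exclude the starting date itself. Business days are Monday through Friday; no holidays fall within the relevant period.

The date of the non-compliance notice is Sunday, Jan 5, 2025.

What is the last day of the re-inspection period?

The last day of the re-inspection period: 15 business days after Sunday, Jan 5, 2025, skipping weekends — Jan 6, Jan 7, Jan 8, Jan 9, …, Jan 22, Jan 23, Jan 24 — lands on Friday, Jan 24, 2025.

Jan 24, 2025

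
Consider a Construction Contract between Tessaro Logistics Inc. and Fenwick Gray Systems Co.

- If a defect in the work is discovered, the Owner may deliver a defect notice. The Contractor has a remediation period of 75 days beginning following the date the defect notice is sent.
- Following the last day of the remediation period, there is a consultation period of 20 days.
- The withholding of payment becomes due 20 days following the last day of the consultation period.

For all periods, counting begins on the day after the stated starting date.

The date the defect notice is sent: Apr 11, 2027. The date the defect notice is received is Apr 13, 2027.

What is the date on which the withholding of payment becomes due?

Adding 75 calendar days to Apr 11, 2027 gives Jun 25, 2027, which is the last day of the remediation period.
Adding 20 calendar days to Jun 25, 2027 gives Jul 15, 2027, which is the last day of the consultation period.
The date on which the withholding of payment becomes due: 20 calendar days after Jul 15, 2027 is Aug 4, 2027.

Aug 4, 2027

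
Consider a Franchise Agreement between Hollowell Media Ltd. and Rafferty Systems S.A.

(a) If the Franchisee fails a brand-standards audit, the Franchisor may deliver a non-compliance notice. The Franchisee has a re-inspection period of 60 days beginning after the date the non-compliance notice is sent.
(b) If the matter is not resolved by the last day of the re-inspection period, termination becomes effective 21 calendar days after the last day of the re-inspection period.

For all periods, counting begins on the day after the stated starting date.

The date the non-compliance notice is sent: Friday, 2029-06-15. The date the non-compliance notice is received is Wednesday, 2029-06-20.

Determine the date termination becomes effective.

Adding 60 calendar days to 2029-06-15 gives 2029-08-14, which is the last day of the re-inspection period.
The date termination becomes effective: 21 calendar days after 2029-08-14 is 2029-09-04.

2029-09-04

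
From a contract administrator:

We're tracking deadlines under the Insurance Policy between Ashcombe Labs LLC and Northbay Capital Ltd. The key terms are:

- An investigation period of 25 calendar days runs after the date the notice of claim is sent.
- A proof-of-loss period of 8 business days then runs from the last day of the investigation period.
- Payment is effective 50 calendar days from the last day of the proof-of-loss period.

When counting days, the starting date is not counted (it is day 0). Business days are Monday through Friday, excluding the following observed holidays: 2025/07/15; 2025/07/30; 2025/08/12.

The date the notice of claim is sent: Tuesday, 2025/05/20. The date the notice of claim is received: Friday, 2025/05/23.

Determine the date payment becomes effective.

Adding 25 calendar days to 2025/05/20 gives 2025/06/14, which is the last day of the investigation period.
From Saturday, 2025/06/14, 8 business days (Jun 16, Jun 17, Jun 18, Jun 19, Jun 20, Jun 23, Jun 24, Jun 25, skipping weekends) brings us to Wednesday, 2025/06/25, which is the last day of the proof-of-loss period.
The date payment becomes effective: 2025/06/25 + 50 days = 2025/08/14.

2025/08/14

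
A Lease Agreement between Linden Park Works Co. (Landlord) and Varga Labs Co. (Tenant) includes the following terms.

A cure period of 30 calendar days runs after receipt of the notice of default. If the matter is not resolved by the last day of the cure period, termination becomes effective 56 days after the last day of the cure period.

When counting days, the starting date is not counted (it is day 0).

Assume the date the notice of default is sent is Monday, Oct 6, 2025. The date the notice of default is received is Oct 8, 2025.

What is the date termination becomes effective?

Jan 2, 2026

Adding 30 calendar days to Oct 8, 2025 gives Nov 7, 2025, which is the last day of the cure period.
The date termination becomes effective: Nov 7, 2025 + 56 days = Jan 2, 2026.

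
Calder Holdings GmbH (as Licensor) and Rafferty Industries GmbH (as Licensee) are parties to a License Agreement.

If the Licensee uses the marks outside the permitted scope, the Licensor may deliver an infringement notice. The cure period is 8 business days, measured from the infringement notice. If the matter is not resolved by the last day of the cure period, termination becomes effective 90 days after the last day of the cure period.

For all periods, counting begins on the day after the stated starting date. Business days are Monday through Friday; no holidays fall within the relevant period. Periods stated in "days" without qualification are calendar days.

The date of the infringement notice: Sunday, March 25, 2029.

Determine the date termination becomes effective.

July 3, 2029

The last day of the cure period: counting 8 business days from Sunday, March 25, 2029 (Mar 26, Mar 27, Mar 28, Mar 29, Mar 30, Apr 2, Apr 3, Apr 4, skipping weekends) reaches Wednesday, April 4, 2029.
The date termination becomes effective: 90 calendar days after April 4, 2029 is July 3, 2029.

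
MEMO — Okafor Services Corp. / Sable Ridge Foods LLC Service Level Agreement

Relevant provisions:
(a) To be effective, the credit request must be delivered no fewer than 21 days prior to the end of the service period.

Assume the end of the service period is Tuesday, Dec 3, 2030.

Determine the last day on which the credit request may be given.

Counting back 21 calendar days from Dec 3, 2030 gives Nov 12, 2030.

Nov 12, 2030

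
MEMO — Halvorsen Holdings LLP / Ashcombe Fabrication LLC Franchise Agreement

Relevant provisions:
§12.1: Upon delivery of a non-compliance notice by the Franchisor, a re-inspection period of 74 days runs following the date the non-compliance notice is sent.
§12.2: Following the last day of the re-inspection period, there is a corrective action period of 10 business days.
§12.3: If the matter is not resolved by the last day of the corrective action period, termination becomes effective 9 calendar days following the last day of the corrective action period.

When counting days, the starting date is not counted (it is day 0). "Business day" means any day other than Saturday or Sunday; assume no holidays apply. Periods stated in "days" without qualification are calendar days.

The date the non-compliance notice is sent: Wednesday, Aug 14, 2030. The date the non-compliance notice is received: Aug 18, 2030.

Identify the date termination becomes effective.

Adding 74 calendar days to Aug 14, 2030 gives Oct 27, 2030, which is the last day of the re-inspection period.
The last day of the corrective action period: 10 business days after Sunday, Oct 27, 2030, skipping weekends — Oct 28, Oct 29, Oct 30, Oct 31, Nov 1, Nov 4, Nov 5, Nov 6, Nov 7, Nov 8 — lands on Friday, Nov 8, 2030.
Adding 9 calendar days to Nov 8, 2030 gives Nov 17, 2030, which is the date termination becomes effective.

Nov 17, 2030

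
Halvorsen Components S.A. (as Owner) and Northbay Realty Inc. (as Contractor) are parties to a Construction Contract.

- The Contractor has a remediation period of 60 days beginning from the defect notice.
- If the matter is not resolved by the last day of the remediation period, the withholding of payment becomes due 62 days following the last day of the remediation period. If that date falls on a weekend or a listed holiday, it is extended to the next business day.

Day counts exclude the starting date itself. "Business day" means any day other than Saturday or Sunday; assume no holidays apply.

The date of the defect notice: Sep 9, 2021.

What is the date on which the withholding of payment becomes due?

Jan 10, 2022

The last day of the remediation period: 60 calendar days after Sep 9, 2021 is Nov 8, 2021.
The date on which the withholding of payment becomes due: Nov 8, 2021 + 62 days = Jan 9, 2022. That falls on a Sunday, so it rolls to the next business day, Monday, Jan 10, 2022.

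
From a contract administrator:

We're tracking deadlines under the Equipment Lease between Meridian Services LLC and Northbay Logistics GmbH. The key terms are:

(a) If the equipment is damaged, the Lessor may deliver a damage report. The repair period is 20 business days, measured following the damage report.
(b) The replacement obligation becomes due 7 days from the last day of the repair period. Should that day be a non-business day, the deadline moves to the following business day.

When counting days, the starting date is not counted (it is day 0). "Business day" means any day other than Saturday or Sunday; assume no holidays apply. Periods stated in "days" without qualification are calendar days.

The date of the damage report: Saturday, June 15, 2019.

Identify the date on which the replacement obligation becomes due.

The last day of the repair period: counting 20 business days from Saturday, June 15, 2019 (Jun 17, Jun 18, Jun 19, Jun 20, …, Jul 10, Jul 11, Jul 12, skipping weekends) reaches Friday, July 12, 2019.
Adding 7 calendar days to July 12, 2019 gives July 19, 2019, which is the date on which the replacement obligation becomes due. July 19, 2019 is a Friday, so no roll-forward applies.

July 19, 2019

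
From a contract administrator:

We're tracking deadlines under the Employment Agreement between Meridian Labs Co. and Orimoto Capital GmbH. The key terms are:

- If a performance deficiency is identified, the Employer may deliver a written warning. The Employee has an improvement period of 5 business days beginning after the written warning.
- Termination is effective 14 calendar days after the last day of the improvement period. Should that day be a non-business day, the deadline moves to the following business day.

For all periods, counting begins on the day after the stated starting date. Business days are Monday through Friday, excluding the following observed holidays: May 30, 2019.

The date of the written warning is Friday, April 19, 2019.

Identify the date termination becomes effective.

The last day of the improvement period: counting 5 business days from Friday, April 19, 2019 (Apr 22, Apr 23, Apr 24, Apr 25, Apr 26, skipping weekends) reaches Friday, April 26, 2019.
The date termination becomes effective: 14 calendar days after April 26, 2019 is May 10, 2019. May 10, 2019 is a Friday and is not a listed holiday, so no roll-forward applies.

May 10, 2019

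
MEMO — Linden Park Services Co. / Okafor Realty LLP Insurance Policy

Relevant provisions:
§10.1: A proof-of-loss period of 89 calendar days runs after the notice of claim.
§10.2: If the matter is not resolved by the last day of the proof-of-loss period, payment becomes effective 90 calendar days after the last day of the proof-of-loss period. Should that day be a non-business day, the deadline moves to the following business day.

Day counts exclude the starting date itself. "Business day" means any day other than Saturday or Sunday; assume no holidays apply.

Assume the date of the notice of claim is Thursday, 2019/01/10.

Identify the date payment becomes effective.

2019/07/08

The last day of the proof-of-loss period: 2019/01/10 + 89 days = 2019/04/09.
Adding 90 calendar days to 2019/04/09 gives 2019/07/08, which is the date payment becomes effective. 2019/07/08 is a Monday, so no roll-forward applies.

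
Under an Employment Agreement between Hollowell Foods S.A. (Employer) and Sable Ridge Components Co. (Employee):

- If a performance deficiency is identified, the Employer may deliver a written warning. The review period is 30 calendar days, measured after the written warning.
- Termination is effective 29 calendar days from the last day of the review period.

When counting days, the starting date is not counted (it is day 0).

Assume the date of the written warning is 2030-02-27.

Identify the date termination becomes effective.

Adding 30 calendar days to 2030-02-27 gives 2030-03-29, which is the last day of the review period.
The date termination becomes effective: 29 calendar days after 2030-03-29 is 2030-04-27.

2030-04-27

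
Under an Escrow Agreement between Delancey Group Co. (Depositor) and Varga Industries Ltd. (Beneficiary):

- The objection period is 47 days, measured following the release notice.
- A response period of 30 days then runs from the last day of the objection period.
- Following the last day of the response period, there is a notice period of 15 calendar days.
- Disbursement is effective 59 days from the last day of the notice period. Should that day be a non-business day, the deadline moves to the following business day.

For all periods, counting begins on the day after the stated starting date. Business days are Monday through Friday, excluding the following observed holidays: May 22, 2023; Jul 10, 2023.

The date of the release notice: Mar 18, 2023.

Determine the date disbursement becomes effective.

The last day of the objection period: 47 calendar days after Mar 18, 2023 is May 4, 2023.
The last day of the response period: 30 calendar days after May 4, 2023 is Jun 3, 2023.
The last day of the notice period: Jun 3, 2023 + 15 days = Jun 18, 2023.
Adding 59 calendar days to Jun 18, 2023 gives Aug 16, 2023, which is the date disbursement becomes effective. Aug 16, 2023 is a Wednesday and is not a listed holiday, so no roll-forward applies.

Aug 16, 2023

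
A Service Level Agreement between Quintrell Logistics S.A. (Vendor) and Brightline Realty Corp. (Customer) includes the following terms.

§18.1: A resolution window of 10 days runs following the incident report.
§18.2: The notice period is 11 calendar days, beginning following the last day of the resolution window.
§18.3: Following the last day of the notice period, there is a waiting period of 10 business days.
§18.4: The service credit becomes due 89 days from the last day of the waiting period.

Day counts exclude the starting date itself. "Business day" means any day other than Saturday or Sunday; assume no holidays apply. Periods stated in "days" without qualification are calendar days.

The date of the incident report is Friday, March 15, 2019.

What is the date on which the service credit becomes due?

The last day of the resolution window: March 15, 2019 + 10 days = March 25, 2019.
Adding 11 calendar days to March 25, 2019 gives April 5, 2019, which is the last day of the notice period.
The last day of the waiting period: counting 10 business days from Friday, April 5, 2019 (Apr 8, Apr 9, Apr 10, Apr 11, Apr 12, Apr 15, Apr 16, Apr 17, Apr 18, Apr 19, skipping weekends) reaches Friday, April 19, 2019.
The date on which the service credit becomes due: April 19, 2019 + 89 days = July 17, 2019.

July 17, 2019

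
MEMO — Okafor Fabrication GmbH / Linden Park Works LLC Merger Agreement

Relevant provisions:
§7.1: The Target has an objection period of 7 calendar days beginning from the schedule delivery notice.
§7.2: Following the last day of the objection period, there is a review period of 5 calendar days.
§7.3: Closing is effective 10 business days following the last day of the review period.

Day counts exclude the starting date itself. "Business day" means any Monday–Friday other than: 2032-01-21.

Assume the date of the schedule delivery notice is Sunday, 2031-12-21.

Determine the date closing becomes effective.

2032-01-16

The last day of the objection period: 7 calendar days after 2031-12-21 is 2031-12-28.
Adding 5 calendar days to 2031-12-28 gives 2032-01-02, which is the last day of the review period.
The date closing becomes effective: 10 business days after Friday, 2032-01-02, skipping weekends — Jan 5, Jan 6, Jan 7, Jan 8, Jan 9, Jan 12, Jan 13, Jan 14, Jan 15, Jan 16 — lands on Friday, 2032-01-16.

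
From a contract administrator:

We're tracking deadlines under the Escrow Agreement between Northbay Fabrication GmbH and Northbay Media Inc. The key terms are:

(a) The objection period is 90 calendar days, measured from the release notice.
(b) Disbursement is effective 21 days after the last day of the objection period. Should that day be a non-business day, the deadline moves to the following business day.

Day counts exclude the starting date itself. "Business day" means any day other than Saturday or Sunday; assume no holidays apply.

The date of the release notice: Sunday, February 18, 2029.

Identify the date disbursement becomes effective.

The last day of the objection period: 90 calendar days after February 18, 2029 is May 19, 2029.
The date disbursement becomes effective: May 19, 2029 + 21 days = June 9, 2029. That falls on a Saturday, so it rolls to the next business day, Monday, June 11, 2029.

June 11, 2029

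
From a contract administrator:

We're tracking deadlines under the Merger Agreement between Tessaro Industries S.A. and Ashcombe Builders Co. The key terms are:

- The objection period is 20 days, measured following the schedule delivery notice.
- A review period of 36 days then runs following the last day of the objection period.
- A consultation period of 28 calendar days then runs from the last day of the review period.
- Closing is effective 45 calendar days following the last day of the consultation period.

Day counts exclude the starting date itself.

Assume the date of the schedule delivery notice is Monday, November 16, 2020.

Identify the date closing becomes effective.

March 25, 2021

The last day of the objection period: 20 calendar days after November 16, 2020 is December 6, 2020.
The last day of the review period: 36 calendar days after December 6, 2020 is January 11, 2021.
The last day of the consultation period: January 11, 2021 + 28 days = February 8, 2021.
The date closing becomes effective: 45 calendar days after February 8, 2021 is March 25, 2021.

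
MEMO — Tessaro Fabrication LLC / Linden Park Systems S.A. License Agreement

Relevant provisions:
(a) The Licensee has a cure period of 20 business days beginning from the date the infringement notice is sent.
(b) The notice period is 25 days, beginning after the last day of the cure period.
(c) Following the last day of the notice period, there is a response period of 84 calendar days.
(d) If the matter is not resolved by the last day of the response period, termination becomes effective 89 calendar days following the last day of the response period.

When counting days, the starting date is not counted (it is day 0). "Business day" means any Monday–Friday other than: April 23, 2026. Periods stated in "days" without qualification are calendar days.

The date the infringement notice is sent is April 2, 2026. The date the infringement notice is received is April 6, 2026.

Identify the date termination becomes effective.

From Thursday, April 2, 2026, 20 business days (Apr 3, Apr 6, Apr 7, Apr 8, …, Apr 29, Apr 30, May 1, skipping weekends and the listed holiday on Apr 23) brings us to Friday, May 1, 2026, which is the last day of the cure period.
The last day of the notice period: May 1, 2026 + 25 days = May 26, 2026.
The last day of the response period: May 26, 2026 + 84 days = August 18, 2026.
The date termination becomes effective: 89 calendar days after August 18, 2026 is November 15, 2026.

November 15, 2026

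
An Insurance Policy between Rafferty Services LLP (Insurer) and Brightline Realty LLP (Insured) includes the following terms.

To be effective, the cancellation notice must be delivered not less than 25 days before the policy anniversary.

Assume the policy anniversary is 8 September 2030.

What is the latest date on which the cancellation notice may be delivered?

Counting back 25 calendar days from 8 September 2030 gives 14 August 2030.

14 August 2030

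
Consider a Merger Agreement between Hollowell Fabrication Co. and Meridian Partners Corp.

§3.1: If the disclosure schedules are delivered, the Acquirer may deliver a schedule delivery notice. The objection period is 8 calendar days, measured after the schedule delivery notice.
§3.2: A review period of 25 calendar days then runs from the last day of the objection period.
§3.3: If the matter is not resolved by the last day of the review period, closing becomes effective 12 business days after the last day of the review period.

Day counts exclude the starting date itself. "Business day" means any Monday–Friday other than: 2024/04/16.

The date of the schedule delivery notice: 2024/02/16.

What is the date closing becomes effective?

2024/04/05

The last day of the objection period: 8 calendar days after 2024/02/16 is 2024/02/24.
The last day of the review period: 2024/02/24 + 25 days = 2024/03/20.
The date closing becomes effective: counting 12 business days from Wednesday, 2024/03/20 (Mar 21, Mar 22, Mar 25, Mar 26, …, Apr 3, Apr 4, Apr 5, skipping weekends) reaches Friday, 2024/04/05.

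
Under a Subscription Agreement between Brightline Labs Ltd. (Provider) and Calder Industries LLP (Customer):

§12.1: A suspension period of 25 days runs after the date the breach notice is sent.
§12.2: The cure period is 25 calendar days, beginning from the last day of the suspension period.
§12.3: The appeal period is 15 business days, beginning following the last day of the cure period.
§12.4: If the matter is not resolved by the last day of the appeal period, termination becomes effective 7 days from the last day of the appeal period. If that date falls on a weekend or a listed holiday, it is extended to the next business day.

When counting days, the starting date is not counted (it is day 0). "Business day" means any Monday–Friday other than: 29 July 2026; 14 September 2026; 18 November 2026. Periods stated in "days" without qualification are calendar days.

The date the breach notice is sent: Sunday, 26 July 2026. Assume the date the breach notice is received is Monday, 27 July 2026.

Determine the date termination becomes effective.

12 October 2026

The last day of the suspension period: 25 calendar days after 26 July 2026 is 20 August 2026.
The last day of the cure period: 20 August 2026 + 25 days = 14 September 2026.
The last day of the appeal period: 15 business days after Monday, 14 September 2026, skipping weekends — Sep 15, Sep 16, Sep 17, Sep 18, …, Oct 1, Oct 2, Oct 5 — lands on Monday, 5 October 2026.
The date termination becomes effective: 5 October 2026 + 7 days = 12 October 2026. 12 October 2026 is a Monday and is not a listed holiday, so no roll-forward applies.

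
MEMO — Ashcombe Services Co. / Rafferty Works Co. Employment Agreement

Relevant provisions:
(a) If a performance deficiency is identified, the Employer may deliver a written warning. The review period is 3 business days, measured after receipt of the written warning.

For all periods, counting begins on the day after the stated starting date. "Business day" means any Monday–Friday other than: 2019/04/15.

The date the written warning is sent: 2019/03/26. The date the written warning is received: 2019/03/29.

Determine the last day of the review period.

The last day of the review period: counting 3 business days from Friday, 2019/03/29 (Apr 1, Apr 2, Apr 3, skipping weekends) reaches Wednesday, 2019/04/03.

2019/04/03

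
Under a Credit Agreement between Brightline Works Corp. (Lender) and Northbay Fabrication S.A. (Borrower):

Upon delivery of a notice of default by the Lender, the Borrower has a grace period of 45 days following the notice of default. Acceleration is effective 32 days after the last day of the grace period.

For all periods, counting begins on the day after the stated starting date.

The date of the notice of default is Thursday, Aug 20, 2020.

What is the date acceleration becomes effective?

Nov 5, 2020

The last day of the grace period: Aug 20, 2020 + 45 days = Oct 4, 2020.
Adding 32 calendar days to Oct 4, 2020 gives Nov 5, 2020, which is the date acceleration becomes effective.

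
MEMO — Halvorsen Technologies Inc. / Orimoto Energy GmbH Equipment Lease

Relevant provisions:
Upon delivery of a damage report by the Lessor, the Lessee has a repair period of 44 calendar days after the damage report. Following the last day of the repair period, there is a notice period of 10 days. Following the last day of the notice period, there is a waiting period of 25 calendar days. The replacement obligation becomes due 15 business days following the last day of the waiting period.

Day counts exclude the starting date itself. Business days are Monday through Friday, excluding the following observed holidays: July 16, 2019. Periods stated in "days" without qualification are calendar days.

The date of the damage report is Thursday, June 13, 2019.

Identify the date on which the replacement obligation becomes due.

September 20, 2019

The last day of the repair period: June 13, 2019 + 44 days = July 27, 2019.
The last day of the notice period: July 27, 2019 + 10 days = August 6, 2019.
The last day of the waiting period: 25 calendar days after August 6, 2019 is August 31, 2019.
The date on which the replacement obligation becomes due: counting 15 business days from Saturday, August 31, 2019 (Sep 2, Sep 3, Sep 4, Sep 5, …, Sep 18, Sep 19, Sep 20, skipping weekends) reaches Friday, September 20, 2019.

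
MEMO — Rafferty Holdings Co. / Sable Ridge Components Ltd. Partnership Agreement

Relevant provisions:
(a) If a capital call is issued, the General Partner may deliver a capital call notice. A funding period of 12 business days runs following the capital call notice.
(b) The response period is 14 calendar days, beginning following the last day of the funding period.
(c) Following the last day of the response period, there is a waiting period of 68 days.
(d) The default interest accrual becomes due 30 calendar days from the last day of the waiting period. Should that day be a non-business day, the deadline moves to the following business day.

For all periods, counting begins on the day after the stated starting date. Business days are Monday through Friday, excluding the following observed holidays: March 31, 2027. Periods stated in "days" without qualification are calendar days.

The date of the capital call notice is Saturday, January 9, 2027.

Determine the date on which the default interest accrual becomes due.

May 18, 2027

The last day of the funding period: 12 business days after Saturday, January 9, 2027, skipping weekends — Jan 11, Jan 12, Jan 13, Jan 14, …, Jan 22, Jan 25, Jan 26 — lands on Tuesday, January 26, 2027.
The last day of the response period: January 26, 2027 + 14 days = February 9, 2027.
The last day of the waiting period: 68 calendar days after February 9, 2027 is April 18, 2027.
Adding 30 calendar days to April 18, 2027 gives May 18, 2027, which is the date on which the default interest accrual becomes due. May 18, 2027 is a Tuesday and is not a listed holiday, so no roll-forward applies.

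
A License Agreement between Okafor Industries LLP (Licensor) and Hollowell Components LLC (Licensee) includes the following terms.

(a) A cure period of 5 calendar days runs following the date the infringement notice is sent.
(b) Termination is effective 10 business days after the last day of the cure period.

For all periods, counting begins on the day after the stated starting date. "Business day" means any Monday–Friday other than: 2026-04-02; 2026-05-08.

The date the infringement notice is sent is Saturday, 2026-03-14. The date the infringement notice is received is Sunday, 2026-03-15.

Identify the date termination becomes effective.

The last day of the cure period: 5 calendar days after 2026-03-14 is 2026-03-19.
The date termination becomes effective: 10 business days after Thursday, 2026-03-19, skipping weekends and the listed holiday on Apr 2 — Mar 20, Mar 23, Mar 24, Mar 25, Mar 26, Mar 27, Mar 30, Mar 31, Apr 1, Apr 3 — lands on Friday, 2026-04-03.

2026-04-03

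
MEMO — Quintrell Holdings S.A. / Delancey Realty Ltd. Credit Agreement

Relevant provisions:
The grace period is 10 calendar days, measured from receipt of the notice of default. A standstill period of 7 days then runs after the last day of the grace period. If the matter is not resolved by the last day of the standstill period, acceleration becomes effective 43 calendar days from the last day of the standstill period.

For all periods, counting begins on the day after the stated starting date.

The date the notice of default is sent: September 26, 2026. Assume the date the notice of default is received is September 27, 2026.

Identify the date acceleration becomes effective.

The last day of the grace period: September 27, 2026 + 10 days = October 7, 2026.
The last day of the standstill period: 7 calendar days after October 7, 2026 is October 14, 2026.
The date acceleration becomes effective: 43 calendar days after October 14, 2026 is November 26, 2026.

November 26, 2026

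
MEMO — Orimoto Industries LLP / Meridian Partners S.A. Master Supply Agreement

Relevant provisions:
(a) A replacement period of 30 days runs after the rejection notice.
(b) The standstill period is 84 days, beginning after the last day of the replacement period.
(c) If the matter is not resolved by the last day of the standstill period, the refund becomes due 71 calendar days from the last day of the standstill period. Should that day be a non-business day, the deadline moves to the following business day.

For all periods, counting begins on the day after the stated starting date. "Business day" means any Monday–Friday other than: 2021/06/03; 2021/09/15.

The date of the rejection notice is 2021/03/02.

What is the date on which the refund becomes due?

Adding 30 calendar days to 2021/03/02 gives 2021/04/01, which is the last day of the replacement period.
Adding 84 calendar days to 2021/04/01 gives 2021/06/24, which is the last day of the standstill period.
Adding 71 calendar days to 2021/06/24 gives 2021/09/03, which is the date on which the refund becomes due. 2021/09/03 is a Friday and is not a listed holiday, so no roll-forward applies.

2021/09/03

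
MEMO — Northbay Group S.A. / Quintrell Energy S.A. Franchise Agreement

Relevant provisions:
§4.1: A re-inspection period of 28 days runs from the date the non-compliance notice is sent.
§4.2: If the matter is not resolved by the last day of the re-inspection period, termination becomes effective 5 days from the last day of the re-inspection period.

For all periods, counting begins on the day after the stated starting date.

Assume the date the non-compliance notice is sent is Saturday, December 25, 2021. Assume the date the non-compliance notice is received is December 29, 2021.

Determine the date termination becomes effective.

January 27, 2022

The last day of the re-inspection period: 28 calendar days after December 25, 2021 is January 22, 2022.
The date termination becomes effective: January 22, 2022 + 5 days = January 27, 2022.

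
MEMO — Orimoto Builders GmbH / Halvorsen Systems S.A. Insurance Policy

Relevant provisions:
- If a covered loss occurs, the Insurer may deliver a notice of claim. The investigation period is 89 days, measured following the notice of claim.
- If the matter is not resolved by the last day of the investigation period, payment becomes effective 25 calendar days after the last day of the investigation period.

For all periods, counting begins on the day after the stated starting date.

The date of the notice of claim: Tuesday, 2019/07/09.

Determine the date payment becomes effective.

The last day of the investigation period: 89 calendar days after 2019/07/09 is 2019/10/06.
The date payment becomes effective: 25 calendar days after 2019/10/06 is 2019/10/31.

2019/10/31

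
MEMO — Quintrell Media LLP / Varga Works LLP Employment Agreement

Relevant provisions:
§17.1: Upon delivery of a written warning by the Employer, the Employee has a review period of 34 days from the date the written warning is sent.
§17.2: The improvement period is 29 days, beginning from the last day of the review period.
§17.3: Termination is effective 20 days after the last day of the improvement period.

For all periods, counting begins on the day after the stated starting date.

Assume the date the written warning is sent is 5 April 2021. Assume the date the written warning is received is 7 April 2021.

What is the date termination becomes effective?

27 June 2021

Adding 34 calendar days to 5 April 2021 gives 9 May 2021, which is the last day of the review period.
The last day of the improvement period: 9 May 2021 + 29 days = 7 June 2021.
The date termination becomes effective: 7 June 2021 + 20 days = 27 June 2021.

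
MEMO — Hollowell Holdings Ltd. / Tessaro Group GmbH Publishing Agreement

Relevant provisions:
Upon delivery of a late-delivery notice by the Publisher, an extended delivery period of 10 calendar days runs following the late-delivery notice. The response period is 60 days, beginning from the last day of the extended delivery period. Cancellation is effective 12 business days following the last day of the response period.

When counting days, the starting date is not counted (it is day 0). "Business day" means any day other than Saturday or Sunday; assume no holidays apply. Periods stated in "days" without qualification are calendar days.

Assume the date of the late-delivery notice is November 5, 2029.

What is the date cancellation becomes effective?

January 30, 2030

The last day of the extended delivery period: November 5, 2029 + 10 days = November 15, 2029.
The last day of the response period: November 15, 2029 + 60 days = January 14, 2030.
The date cancellation becomes effective: counting 12 business days from Monday, January 14, 2030 (Jan 15, Jan 16, Jan 17, Jan 18, …, Jan 28, Jan 29, Jan 30, skipping weekends) reaches Wednesday, January 30, 2030.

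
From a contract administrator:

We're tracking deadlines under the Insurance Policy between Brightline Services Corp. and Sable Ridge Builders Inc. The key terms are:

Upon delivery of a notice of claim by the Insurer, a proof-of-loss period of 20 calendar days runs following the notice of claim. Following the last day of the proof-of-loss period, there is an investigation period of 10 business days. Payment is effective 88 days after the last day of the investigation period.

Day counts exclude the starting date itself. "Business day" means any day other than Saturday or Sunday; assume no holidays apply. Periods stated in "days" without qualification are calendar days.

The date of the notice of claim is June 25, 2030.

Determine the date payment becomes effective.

October 25, 2030

Adding 20 calendar days to June 25, 2030 gives July 15, 2030, which is the last day of the proof-of-loss period.
From Monday, July 15, 2030, 10 business days (Jul 16, Jul 17, Jul 18, Jul 19, Jul 22, Jul 23, Jul 24, Jul 25, Jul 26, Jul 29, skipping weekends) brings us to Monday, July 29, 2030, which is the last day of the investigation period.
The date payment becomes effective: 88 calendar days after July 29, 2030 is October 25, 2030.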